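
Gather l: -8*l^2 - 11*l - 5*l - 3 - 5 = -8*l^2 - 16*l - 8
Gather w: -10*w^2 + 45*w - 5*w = -10*w^2 + 40*w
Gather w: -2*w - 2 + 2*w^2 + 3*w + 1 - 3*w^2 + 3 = -w^2 + w + 2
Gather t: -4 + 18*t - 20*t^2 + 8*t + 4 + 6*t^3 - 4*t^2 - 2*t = 6*t^3 - 24*t^2 + 24*t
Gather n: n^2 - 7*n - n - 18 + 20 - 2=n^2 - 8*n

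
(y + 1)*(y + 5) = y^2 + 6*y + 5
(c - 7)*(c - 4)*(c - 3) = c^3 - 14*c^2 + 61*c - 84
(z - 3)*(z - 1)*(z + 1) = z^3 - 3*z^2 - z + 3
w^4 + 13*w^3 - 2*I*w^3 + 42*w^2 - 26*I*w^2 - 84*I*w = w*(w + 6)*(w + 7)*(w - 2*I)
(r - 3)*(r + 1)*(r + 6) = r^3 + 4*r^2 - 15*r - 18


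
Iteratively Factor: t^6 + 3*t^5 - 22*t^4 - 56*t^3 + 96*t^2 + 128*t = (t - 2)*(t^5 + 5*t^4 - 12*t^3 - 80*t^2 - 64*t) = (t - 2)*(t + 4)*(t^4 + t^3 - 16*t^2 - 16*t) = (t - 4)*(t - 2)*(t + 4)*(t^3 + 5*t^2 + 4*t) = (t - 4)*(t - 2)*(t + 1)*(t + 4)*(t^2 + 4*t) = t*(t - 4)*(t - 2)*(t + 1)*(t + 4)*(t + 4)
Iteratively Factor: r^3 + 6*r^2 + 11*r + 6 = (r + 2)*(r^2 + 4*r + 3) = (r + 2)*(r + 3)*(r + 1)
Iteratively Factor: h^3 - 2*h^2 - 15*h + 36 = (h + 4)*(h^2 - 6*h + 9) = (h - 3)*(h + 4)*(h - 3)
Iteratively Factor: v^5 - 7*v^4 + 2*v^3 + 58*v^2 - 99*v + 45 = (v - 1)*(v^4 - 6*v^3 - 4*v^2 + 54*v - 45) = (v - 3)*(v - 1)*(v^3 - 3*v^2 - 13*v + 15) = (v - 3)*(v - 1)^2*(v^2 - 2*v - 15) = (v - 5)*(v - 3)*(v - 1)^2*(v + 3)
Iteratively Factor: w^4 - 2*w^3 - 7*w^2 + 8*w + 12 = (w - 2)*(w^3 - 7*w - 6) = (w - 2)*(w + 1)*(w^2 - w - 6) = (w - 3)*(w - 2)*(w + 1)*(w + 2)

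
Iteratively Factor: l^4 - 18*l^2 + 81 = (l - 3)*(l^3 + 3*l^2 - 9*l - 27) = (l - 3)*(l + 3)*(l^2 - 9) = (l - 3)^2*(l + 3)*(l + 3)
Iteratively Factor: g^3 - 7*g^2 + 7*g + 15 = (g - 5)*(g^2 - 2*g - 3) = (g - 5)*(g - 3)*(g + 1)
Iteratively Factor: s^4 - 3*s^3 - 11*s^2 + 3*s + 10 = (s + 1)*(s^3 - 4*s^2 - 7*s + 10) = (s + 1)*(s + 2)*(s^2 - 6*s + 5) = (s - 5)*(s + 1)*(s + 2)*(s - 1)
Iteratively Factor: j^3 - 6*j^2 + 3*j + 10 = (j + 1)*(j^2 - 7*j + 10) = (j - 5)*(j + 1)*(j - 2)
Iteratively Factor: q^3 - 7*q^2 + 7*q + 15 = (q + 1)*(q^2 - 8*q + 15) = (q - 5)*(q + 1)*(q - 3)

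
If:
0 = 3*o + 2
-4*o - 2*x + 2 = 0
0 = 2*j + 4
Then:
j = -2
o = -2/3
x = 7/3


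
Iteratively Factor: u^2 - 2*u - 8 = (u + 2)*(u - 4)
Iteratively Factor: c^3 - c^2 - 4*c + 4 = (c - 1)*(c^2 - 4) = (c - 1)*(c + 2)*(c - 2)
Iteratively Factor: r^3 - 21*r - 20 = (r + 4)*(r^2 - 4*r - 5) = (r + 1)*(r + 4)*(r - 5)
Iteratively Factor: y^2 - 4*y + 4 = (y - 2)*(y - 2)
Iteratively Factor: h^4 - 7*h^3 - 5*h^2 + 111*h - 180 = (h - 5)*(h^3 - 2*h^2 - 15*h + 36) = (h - 5)*(h - 3)*(h^2 + h - 12) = (h - 5)*(h - 3)^2*(h + 4)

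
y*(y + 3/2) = y^2 + 3*y/2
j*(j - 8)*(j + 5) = j^3 - 3*j^2 - 40*j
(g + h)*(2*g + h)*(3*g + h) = 6*g^3 + 11*g^2*h + 6*g*h^2 + h^3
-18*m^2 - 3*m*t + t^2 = (-6*m + t)*(3*m + t)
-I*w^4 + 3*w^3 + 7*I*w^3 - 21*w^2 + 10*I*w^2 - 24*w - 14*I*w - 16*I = (w - 8)*(w + 1)*(w + 2*I)*(-I*w + 1)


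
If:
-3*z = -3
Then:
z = 1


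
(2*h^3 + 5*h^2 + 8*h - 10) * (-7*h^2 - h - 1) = -14*h^5 - 37*h^4 - 63*h^3 + 57*h^2 + 2*h + 10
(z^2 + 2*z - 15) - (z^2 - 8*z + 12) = 10*z - 27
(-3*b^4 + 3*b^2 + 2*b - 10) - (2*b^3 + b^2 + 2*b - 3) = -3*b^4 - 2*b^3 + 2*b^2 - 7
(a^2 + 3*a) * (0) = 0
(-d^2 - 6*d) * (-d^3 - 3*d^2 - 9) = d^5 + 9*d^4 + 18*d^3 + 9*d^2 + 54*d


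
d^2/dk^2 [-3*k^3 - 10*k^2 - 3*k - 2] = -18*k - 20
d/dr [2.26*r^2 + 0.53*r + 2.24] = 4.52*r + 0.53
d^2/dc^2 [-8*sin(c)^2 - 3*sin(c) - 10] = 3*sin(c) - 16*cos(2*c)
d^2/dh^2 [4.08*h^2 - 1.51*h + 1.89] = 8.16000000000000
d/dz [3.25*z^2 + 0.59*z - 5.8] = 6.5*z + 0.59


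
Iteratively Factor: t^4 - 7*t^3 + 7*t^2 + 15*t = (t)*(t^3 - 7*t^2 + 7*t + 15) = t*(t + 1)*(t^2 - 8*t + 15) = t*(t - 3)*(t + 1)*(t - 5)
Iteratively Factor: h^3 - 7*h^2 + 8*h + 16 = (h + 1)*(h^2 - 8*h + 16) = (h - 4)*(h + 1)*(h - 4)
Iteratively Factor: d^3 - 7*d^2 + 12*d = (d)*(d^2 - 7*d + 12) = d*(d - 4)*(d - 3)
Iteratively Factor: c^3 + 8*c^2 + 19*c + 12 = (c + 1)*(c^2 + 7*c + 12) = (c + 1)*(c + 4)*(c + 3)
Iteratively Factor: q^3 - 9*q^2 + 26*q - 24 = (q - 2)*(q^2 - 7*q + 12) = (q - 3)*(q - 2)*(q - 4)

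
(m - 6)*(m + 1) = m^2 - 5*m - 6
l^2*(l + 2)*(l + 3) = l^4 + 5*l^3 + 6*l^2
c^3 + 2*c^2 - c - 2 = (c - 1)*(c + 1)*(c + 2)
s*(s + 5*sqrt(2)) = s^2 + 5*sqrt(2)*s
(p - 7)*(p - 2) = p^2 - 9*p + 14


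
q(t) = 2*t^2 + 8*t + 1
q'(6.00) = 32.00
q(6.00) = 121.00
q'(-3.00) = -4.00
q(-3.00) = -5.00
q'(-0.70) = 5.20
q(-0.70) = -3.62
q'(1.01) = 12.04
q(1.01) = 11.12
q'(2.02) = 16.08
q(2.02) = 25.32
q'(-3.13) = -4.52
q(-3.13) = -4.45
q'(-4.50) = -10.00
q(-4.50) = 5.50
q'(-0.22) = 7.12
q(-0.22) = -0.66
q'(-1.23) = 3.08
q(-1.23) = -5.81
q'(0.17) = 8.68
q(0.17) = 2.42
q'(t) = 4*t + 8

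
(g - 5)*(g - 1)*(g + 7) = g^3 + g^2 - 37*g + 35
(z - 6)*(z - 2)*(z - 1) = z^3 - 9*z^2 + 20*z - 12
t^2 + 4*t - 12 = (t - 2)*(t + 6)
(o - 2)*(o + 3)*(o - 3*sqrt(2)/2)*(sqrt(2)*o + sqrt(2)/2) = sqrt(2)*o^4 - 3*o^3 + 3*sqrt(2)*o^3/2 - 11*sqrt(2)*o^2/2 - 9*o^2/2 - 3*sqrt(2)*o + 33*o/2 + 9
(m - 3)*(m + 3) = m^2 - 9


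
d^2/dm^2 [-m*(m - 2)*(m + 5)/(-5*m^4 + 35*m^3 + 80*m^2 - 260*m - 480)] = 2*(m^7 + 5*m^6 - 99*m^5 + 655*m^4 - 4210*m^3 + 16272*m^2 - 24000*m + 19392)/(5*(m^10 - 25*m^9 + 195*m^8 - 195*m^7 - 3480*m^6 + 7944*m^5 + 26000*m^4 - 58160*m^3 - 109440*m^2 + 138240*m + 221184))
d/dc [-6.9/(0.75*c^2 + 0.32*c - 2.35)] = (10.35*c + 2.208)/(0.75*c^2 + 0.32*c - 2.35)^2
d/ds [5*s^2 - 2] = 10*s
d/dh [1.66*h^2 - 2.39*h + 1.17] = 3.32*h - 2.39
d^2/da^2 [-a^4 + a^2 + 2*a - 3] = 2 - 12*a^2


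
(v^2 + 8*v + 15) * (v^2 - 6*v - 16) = v^4 + 2*v^3 - 49*v^2 - 218*v - 240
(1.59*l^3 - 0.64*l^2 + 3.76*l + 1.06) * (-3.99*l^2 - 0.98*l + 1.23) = -6.3441*l^5 + 0.9954*l^4 - 12.4195*l^3 - 8.7014*l^2 + 3.586*l + 1.3038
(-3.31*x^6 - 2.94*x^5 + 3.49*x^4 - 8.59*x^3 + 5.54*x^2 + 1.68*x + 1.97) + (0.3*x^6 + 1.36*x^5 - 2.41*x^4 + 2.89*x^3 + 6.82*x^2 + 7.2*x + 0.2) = -3.01*x^6 - 1.58*x^5 + 1.08*x^4 - 5.7*x^3 + 12.36*x^2 + 8.88*x + 2.17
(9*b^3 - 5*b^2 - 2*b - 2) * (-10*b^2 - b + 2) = -90*b^5 + 41*b^4 + 43*b^3 + 12*b^2 - 2*b - 4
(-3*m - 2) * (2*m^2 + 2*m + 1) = -6*m^3 - 10*m^2 - 7*m - 2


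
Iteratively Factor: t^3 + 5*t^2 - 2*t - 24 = (t - 2)*(t^2 + 7*t + 12) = (t - 2)*(t + 3)*(t + 4)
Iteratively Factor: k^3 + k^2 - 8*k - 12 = (k + 2)*(k^2 - k - 6) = (k - 3)*(k + 2)*(k + 2)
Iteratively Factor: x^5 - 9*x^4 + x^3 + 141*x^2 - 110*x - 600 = (x - 4)*(x^4 - 5*x^3 - 19*x^2 + 65*x + 150) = (x - 4)*(x + 2)*(x^3 - 7*x^2 - 5*x + 75) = (x - 4)*(x + 2)*(x + 3)*(x^2 - 10*x + 25) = (x - 5)*(x - 4)*(x + 2)*(x + 3)*(x - 5)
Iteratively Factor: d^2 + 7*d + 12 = (d + 3)*(d + 4)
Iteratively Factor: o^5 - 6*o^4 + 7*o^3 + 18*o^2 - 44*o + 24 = (o - 2)*(o^4 - 4*o^3 - o^2 + 16*o - 12) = (o - 2)*(o + 2)*(o^3 - 6*o^2 + 11*o - 6) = (o - 3)*(o - 2)*(o + 2)*(o^2 - 3*o + 2) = (o - 3)*(o - 2)^2*(o + 2)*(o - 1)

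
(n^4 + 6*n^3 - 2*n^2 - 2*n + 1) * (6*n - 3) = 6*n^5 + 33*n^4 - 30*n^3 - 6*n^2 + 12*n - 3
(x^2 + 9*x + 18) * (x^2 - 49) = x^4 + 9*x^3 - 31*x^2 - 441*x - 882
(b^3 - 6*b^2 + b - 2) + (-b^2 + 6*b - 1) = b^3 - 7*b^2 + 7*b - 3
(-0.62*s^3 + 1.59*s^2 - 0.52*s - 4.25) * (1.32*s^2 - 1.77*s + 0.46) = -0.8184*s^5 + 3.1962*s^4 - 3.7859*s^3 - 3.9582*s^2 + 7.2833*s - 1.955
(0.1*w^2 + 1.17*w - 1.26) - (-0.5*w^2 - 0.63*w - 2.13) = 0.6*w^2 + 1.8*w + 0.87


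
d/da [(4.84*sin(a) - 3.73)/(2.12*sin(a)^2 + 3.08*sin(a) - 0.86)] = (-10.2608*sin(a)^2 + 15.8152*sin(a) + 7.326)*cos(a)/(4.4944*sin(a)^4 + 13.0592*sin(a)^3 + 5.84*sin(a)^2 - 5.2976*sin(a) + 0.7396)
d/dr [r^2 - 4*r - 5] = 2*r - 4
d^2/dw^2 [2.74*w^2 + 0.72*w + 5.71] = 5.48000000000000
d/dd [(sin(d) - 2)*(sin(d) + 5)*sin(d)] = (3*sin(d)^2 + 6*sin(d) - 10)*cos(d)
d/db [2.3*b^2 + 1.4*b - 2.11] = 4.6*b + 1.4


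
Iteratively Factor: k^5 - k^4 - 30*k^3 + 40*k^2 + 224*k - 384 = (k - 4)*(k^4 + 3*k^3 - 18*k^2 - 32*k + 96) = (k - 4)*(k + 4)*(k^3 - k^2 - 14*k + 24) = (k - 4)*(k - 3)*(k + 4)*(k^2 + 2*k - 8) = (k - 4)*(k - 3)*(k - 2)*(k + 4)*(k + 4)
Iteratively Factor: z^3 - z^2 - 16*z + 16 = (z + 4)*(z^2 - 5*z + 4) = (z - 1)*(z + 4)*(z - 4)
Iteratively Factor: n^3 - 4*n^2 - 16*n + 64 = (n - 4)*(n^2 - 16) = (n - 4)^2*(n + 4)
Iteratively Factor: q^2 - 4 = (q + 2)*(q - 2)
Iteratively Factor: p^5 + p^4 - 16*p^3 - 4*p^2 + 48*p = (p + 2)*(p^4 - p^3 - 14*p^2 + 24*p) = (p - 2)*(p + 2)*(p^3 + p^2 - 12*p) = (p - 2)*(p + 2)*(p + 4)*(p^2 - 3*p) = (p - 3)*(p - 2)*(p + 2)*(p + 4)*(p)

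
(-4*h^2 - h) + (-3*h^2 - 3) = -7*h^2 - h - 3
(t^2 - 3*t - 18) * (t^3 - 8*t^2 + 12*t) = t^5 - 11*t^4 + 18*t^3 + 108*t^2 - 216*t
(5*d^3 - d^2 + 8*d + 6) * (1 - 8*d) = -40*d^4 + 13*d^3 - 65*d^2 - 40*d + 6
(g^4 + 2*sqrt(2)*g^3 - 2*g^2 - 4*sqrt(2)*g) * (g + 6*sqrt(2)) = g^5 + 8*sqrt(2)*g^4 + 22*g^3 - 16*sqrt(2)*g^2 - 48*g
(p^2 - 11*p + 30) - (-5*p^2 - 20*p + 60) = 6*p^2 + 9*p - 30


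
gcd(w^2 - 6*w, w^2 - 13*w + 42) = w - 6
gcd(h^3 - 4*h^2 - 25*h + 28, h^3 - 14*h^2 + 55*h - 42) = h^2 - 8*h + 7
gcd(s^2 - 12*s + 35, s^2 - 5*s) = s - 5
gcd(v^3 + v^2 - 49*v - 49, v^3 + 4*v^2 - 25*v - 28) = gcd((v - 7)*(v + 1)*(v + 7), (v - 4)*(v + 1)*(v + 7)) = v^2 + 8*v + 7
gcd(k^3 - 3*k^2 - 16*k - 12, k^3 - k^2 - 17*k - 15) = k + 1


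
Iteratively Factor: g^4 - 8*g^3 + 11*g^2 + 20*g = (g + 1)*(g^3 - 9*g^2 + 20*g) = (g - 5)*(g + 1)*(g^2 - 4*g) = g*(g - 5)*(g + 1)*(g - 4)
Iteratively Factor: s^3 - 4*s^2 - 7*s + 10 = (s - 1)*(s^2 - 3*s - 10) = (s - 1)*(s + 2)*(s - 5)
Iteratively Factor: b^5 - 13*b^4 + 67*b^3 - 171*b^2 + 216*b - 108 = (b - 2)*(b^4 - 11*b^3 + 45*b^2 - 81*b + 54) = (b - 3)*(b - 2)*(b^3 - 8*b^2 + 21*b - 18) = (b - 3)*(b - 2)^2*(b^2 - 6*b + 9) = (b - 3)^2*(b - 2)^2*(b - 3)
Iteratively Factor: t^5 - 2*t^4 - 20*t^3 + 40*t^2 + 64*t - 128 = (t + 2)*(t^4 - 4*t^3 - 12*t^2 + 64*t - 64) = (t - 2)*(t + 2)*(t^3 - 2*t^2 - 16*t + 32) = (t - 4)*(t - 2)*(t + 2)*(t^2 + 2*t - 8) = (t - 4)*(t - 2)^2*(t + 2)*(t + 4)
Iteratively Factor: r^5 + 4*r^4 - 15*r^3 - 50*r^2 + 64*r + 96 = (r + 4)*(r^4 - 15*r^2 + 10*r + 24) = (r - 2)*(r + 4)*(r^3 + 2*r^2 - 11*r - 12) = (r - 3)*(r - 2)*(r + 4)*(r^2 + 5*r + 4) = (r - 3)*(r - 2)*(r + 1)*(r + 4)*(r + 4)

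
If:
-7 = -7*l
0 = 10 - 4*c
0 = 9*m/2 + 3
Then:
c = 5/2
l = 1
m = -2/3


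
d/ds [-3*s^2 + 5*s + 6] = 5 - 6*s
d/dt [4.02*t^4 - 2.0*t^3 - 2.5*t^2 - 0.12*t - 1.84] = 16.08*t^3 - 6.0*t^2 - 5.0*t - 0.12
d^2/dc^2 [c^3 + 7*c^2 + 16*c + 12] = 6*c + 14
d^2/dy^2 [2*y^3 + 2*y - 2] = 12*y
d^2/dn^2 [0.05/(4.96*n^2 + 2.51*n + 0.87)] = (-2.46016*n^2 - 1.24496*n + 0.05*(9.92*n + 2.51)*(19.84*n + 5.02) - 0.43152)/(4.96*n^2 + 2.51*n + 0.87)^3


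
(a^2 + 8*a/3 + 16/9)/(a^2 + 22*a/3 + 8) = (a + 4/3)/(a + 6)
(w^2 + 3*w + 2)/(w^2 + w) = (w + 2)/w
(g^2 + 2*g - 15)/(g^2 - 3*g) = (g + 5)/g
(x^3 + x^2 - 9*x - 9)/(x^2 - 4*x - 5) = (x^2 - 9)/(x - 5)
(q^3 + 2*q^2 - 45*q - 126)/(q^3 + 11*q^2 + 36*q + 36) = (q - 7)/(q + 2)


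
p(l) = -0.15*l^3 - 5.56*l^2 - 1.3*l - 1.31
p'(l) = -0.45*l^2 - 11.12*l - 1.3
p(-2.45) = -29.29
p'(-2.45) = 23.24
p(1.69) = -20.11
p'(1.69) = -21.38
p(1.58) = -17.84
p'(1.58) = -19.99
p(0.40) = -2.73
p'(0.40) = -5.82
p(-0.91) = -4.62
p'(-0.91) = 8.45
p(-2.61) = -33.13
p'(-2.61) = 24.66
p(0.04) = -1.37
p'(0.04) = -1.75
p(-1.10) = -6.41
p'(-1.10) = 10.39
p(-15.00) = -726.56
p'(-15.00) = 64.25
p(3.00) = -59.30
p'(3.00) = -38.71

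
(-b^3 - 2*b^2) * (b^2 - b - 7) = -b^5 - b^4 + 9*b^3 + 14*b^2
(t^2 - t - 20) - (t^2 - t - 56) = 36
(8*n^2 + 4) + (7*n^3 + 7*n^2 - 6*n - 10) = 7*n^3 + 15*n^2 - 6*n - 6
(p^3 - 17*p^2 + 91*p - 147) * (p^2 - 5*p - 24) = p^5 - 22*p^4 + 152*p^3 - 194*p^2 - 1449*p + 3528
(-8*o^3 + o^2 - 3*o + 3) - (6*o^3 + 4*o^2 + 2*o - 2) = -14*o^3 - 3*o^2 - 5*o + 5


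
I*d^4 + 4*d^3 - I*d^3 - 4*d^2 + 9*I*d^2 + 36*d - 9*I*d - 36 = (d - 4*I)*(d - 3*I)*(d + 3*I)*(I*d - I)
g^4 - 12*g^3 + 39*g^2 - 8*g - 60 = (g - 6)*(g - 5)*(g - 2)*(g + 1)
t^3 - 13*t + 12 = (t - 3)*(t - 1)*(t + 4)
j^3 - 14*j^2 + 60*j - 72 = (j - 6)^2*(j - 2)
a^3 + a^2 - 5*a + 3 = (a - 1)^2*(a + 3)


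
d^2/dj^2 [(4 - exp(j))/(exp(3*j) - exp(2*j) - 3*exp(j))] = (-4*exp(5*j) + 39*exp(4*j) - 57*exp(3*j) - 5*exp(2*j) + 36*exp(j) + 36)*exp(-j)/(exp(6*j) - 3*exp(5*j) - 6*exp(4*j) + 17*exp(3*j) + 18*exp(2*j) - 27*exp(j) - 27)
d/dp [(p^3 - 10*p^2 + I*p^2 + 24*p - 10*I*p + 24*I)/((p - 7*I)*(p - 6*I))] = (p^4 - 26*I*p^3 + p^2*(-137 + 140*I) + p*(840 - 132*I) - 1320 + 420*I)/(p^4 - 26*I*p^3 - 253*p^2 + 1092*I*p + 1764)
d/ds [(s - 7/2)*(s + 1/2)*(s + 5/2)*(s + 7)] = 4*s^3 + 39*s^2/2 - 51*s/2 - 553/8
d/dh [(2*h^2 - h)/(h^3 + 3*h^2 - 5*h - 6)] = (-2*h^4 + 2*h^3 - 7*h^2 - 24*h + 6)/(h^6 + 6*h^5 - h^4 - 42*h^3 - 11*h^2 + 60*h + 36)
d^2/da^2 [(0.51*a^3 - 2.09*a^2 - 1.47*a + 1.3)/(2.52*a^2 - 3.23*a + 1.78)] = (3.5527136788005e-15*a^5 - 46.627458*a^3 + 88.18938*a^2 - 14.230584*a - 14.684168)/(16.003008*a^6 - 61.535376*a^5 + 112.78386*a^4 - 120.629195*a^3 + 79.66479*a^2 - 30.701796*a + 5.639752)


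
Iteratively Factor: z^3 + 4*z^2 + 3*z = (z + 1)*(z^2 + 3*z) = (z + 1)*(z + 3)*(z)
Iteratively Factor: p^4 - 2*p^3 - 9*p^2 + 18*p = (p + 3)*(p^3 - 5*p^2 + 6*p) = p*(p + 3)*(p^2 - 5*p + 6) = p*(p - 2)*(p + 3)*(p - 3)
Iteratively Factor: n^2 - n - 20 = (n - 5)*(n + 4)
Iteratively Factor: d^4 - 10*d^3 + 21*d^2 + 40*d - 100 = (d + 2)*(d^3 - 12*d^2 + 45*d - 50) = (d - 5)*(d + 2)*(d^2 - 7*d + 10) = (d - 5)*(d - 2)*(d + 2)*(d - 5)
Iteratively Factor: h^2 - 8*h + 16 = (h - 4)*(h - 4)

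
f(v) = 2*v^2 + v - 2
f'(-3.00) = -11.00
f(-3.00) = 13.00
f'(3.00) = 13.00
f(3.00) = 19.00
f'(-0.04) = 0.84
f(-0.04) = -2.04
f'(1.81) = 8.24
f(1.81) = 6.36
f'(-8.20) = -31.80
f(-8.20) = 124.28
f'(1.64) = 7.56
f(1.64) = 5.02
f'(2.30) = 10.20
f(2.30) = 10.88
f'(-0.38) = -0.52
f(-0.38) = -2.09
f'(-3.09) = -11.36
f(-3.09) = 14.01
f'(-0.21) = 0.16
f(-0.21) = -2.12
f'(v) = 4*v + 1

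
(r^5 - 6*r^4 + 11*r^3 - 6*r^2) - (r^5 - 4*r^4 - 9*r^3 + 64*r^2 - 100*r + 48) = -2*r^4 + 20*r^3 - 70*r^2 + 100*r - 48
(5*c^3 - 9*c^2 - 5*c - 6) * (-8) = -40*c^3 + 72*c^2 + 40*c + 48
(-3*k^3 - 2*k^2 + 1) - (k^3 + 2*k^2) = -4*k^3 - 4*k^2 + 1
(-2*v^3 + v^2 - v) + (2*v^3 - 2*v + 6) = v^2 - 3*v + 6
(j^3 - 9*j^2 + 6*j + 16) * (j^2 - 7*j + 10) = j^5 - 16*j^4 + 79*j^3 - 116*j^2 - 52*j + 160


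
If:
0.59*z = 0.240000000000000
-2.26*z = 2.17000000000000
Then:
No Solution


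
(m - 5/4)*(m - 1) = m^2 - 9*m/4 + 5/4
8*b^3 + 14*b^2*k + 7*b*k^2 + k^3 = (b + k)*(2*b + k)*(4*b + k)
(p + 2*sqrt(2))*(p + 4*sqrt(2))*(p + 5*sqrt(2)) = p^3 + 11*sqrt(2)*p^2 + 76*p + 80*sqrt(2)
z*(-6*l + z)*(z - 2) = -6*l*z^2 + 12*l*z + z^3 - 2*z^2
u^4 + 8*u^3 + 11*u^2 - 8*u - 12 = (u - 1)*(u + 1)*(u + 2)*(u + 6)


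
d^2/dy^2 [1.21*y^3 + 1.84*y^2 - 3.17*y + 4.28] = 7.26*y + 3.68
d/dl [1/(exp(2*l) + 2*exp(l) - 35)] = -2*(exp(l) + 1)*exp(l)/(exp(2*l) + 2*exp(l) - 35)^2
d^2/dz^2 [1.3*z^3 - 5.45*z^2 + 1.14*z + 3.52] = 7.8*z - 10.9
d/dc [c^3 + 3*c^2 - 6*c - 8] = 3*c^2 + 6*c - 6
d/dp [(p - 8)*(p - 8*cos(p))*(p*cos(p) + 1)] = (8 - p)*(p - 8*cos(p))*(p*sin(p) - cos(p)) + (p - 8)*(p*cos(p) + 1)*(8*sin(p) + 1) + (p - 8*cos(p))*(p*cos(p) + 1)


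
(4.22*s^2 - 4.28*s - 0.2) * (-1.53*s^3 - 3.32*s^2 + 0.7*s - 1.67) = -6.4566*s^5 - 7.462*s^4 + 17.4696*s^3 - 9.3794*s^2 + 7.0076*s + 0.334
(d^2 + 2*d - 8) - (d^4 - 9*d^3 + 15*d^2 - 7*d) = -d^4 + 9*d^3 - 14*d^2 + 9*d - 8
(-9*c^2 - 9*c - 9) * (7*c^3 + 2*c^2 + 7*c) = -63*c^5 - 81*c^4 - 144*c^3 - 81*c^2 - 63*c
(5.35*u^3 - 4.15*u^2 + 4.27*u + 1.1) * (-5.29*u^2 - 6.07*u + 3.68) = -28.3015*u^5 - 10.521*u^4 + 22.2902*u^3 - 47.0099*u^2 + 9.0366*u + 4.048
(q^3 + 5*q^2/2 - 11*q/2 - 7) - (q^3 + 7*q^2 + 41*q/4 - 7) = -9*q^2/2 - 63*q/4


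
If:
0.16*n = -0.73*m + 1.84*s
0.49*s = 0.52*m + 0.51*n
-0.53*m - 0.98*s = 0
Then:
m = 0.00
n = 0.00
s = 0.00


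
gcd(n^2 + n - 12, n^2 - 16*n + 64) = 1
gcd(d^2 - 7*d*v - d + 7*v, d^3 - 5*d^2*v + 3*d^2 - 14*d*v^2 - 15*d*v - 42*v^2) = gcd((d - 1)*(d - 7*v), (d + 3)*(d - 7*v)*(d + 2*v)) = -d + 7*v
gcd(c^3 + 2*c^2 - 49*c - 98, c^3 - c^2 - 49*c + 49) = c^2 - 49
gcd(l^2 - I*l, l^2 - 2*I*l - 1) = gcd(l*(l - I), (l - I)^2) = l - I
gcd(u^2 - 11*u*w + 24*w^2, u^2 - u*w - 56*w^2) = u - 8*w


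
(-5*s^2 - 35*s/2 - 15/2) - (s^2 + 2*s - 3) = -6*s^2 - 39*s/2 - 9/2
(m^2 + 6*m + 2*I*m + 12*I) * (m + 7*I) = m^3 + 6*m^2 + 9*I*m^2 - 14*m + 54*I*m - 84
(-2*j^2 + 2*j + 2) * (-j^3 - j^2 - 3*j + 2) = 2*j^5 + 2*j^3 - 12*j^2 - 2*j + 4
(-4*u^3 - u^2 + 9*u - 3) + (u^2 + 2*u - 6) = -4*u^3 + 11*u - 9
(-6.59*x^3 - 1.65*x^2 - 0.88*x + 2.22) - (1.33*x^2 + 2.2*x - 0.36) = -6.59*x^3 - 2.98*x^2 - 3.08*x + 2.58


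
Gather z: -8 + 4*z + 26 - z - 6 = 3*z + 12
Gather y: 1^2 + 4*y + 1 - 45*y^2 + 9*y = -45*y^2 + 13*y + 2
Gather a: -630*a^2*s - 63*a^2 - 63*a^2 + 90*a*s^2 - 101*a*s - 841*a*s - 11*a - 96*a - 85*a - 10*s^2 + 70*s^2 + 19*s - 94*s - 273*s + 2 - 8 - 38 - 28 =a^2*(-630*s - 126) + a*(90*s^2 - 942*s - 192) + 60*s^2 - 348*s - 72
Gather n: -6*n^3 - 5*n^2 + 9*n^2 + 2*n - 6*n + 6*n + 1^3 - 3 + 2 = -6*n^3 + 4*n^2 + 2*n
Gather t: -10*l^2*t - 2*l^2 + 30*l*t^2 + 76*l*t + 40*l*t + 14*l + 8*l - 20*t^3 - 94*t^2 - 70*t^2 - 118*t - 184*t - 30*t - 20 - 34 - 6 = -2*l^2 + 22*l - 20*t^3 + t^2*(30*l - 164) + t*(-10*l^2 + 116*l - 332) - 60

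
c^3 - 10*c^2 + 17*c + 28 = (c - 7)*(c - 4)*(c + 1)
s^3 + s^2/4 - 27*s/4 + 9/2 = (s - 2)*(s - 3/4)*(s + 3)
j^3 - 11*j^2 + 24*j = j*(j - 8)*(j - 3)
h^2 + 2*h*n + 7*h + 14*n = (h + 7)*(h + 2*n)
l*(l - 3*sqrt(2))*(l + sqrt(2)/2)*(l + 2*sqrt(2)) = l^4 - sqrt(2)*l^3/2 - 13*l^2 - 6*sqrt(2)*l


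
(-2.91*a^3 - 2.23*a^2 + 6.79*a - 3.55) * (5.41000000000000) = -15.7431*a^3 - 12.0643*a^2 + 36.7339*a - 19.2055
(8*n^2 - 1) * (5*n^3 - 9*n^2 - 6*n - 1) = 40*n^5 - 72*n^4 - 53*n^3 + n^2 + 6*n + 1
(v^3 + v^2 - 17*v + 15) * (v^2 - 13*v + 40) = v^5 - 12*v^4 + 10*v^3 + 276*v^2 - 875*v + 600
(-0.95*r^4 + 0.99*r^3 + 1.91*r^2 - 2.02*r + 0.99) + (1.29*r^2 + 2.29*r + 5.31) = -0.95*r^4 + 0.99*r^3 + 3.2*r^2 + 0.27*r + 6.3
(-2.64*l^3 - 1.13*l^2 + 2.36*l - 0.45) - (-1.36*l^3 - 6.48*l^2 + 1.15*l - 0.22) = -1.28*l^3 + 5.35*l^2 + 1.21*l - 0.23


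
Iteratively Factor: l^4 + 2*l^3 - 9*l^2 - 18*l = (l)*(l^3 + 2*l^2 - 9*l - 18) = l*(l + 3)*(l^2 - l - 6) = l*(l + 2)*(l + 3)*(l - 3)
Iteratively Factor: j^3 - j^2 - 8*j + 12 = (j - 2)*(j^2 + j - 6) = (j - 2)^2*(j + 3)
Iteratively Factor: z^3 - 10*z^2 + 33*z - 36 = (z - 3)*(z^2 - 7*z + 12) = (z - 3)^2*(z - 4)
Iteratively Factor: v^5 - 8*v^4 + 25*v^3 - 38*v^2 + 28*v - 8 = (v - 2)*(v^4 - 6*v^3 + 13*v^2 - 12*v + 4) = (v - 2)^2*(v^3 - 4*v^2 + 5*v - 2) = (v - 2)^2*(v - 1)*(v^2 - 3*v + 2) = (v - 2)^3*(v - 1)*(v - 1)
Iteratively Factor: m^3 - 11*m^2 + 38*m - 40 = (m - 4)*(m^2 - 7*m + 10) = (m - 5)*(m - 4)*(m - 2)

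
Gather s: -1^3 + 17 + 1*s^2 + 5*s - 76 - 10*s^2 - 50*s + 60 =-9*s^2 - 45*s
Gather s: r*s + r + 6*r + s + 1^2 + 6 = 7*r + s*(r + 1) + 7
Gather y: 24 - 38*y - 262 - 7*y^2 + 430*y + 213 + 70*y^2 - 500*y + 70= 63*y^2 - 108*y + 45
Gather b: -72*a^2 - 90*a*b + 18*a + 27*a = -72*a^2 - 90*a*b + 45*a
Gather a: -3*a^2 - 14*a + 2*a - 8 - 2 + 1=-3*a^2 - 12*a - 9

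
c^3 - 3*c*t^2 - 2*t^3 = (c - 2*t)*(c + t)^2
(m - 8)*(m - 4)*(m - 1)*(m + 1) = m^4 - 12*m^3 + 31*m^2 + 12*m - 32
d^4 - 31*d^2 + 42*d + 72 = (d - 4)*(d - 3)*(d + 1)*(d + 6)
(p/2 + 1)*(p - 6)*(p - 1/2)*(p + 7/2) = p^4/2 - p^3/2 - 103*p^2/8 - 29*p/2 + 21/2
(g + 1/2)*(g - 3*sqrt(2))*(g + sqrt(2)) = g^3 - 2*sqrt(2)*g^2 + g^2/2 - 6*g - sqrt(2)*g - 3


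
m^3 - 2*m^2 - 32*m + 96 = (m - 4)^2*(m + 6)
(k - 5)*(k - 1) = k^2 - 6*k + 5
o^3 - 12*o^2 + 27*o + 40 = (o - 8)*(o - 5)*(o + 1)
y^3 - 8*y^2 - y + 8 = (y - 8)*(y - 1)*(y + 1)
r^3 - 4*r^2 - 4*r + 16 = (r - 4)*(r - 2)*(r + 2)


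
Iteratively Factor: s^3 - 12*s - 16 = (s - 4)*(s^2 + 4*s + 4) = (s - 4)*(s + 2)*(s + 2)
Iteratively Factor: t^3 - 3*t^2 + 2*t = (t - 1)*(t^2 - 2*t) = (t - 2)*(t - 1)*(t)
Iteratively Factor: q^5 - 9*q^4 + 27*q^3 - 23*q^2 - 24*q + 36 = (q - 2)*(q^4 - 7*q^3 + 13*q^2 + 3*q - 18) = (q - 3)*(q - 2)*(q^3 - 4*q^2 + q + 6) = (q - 3)*(q - 2)^2*(q^2 - 2*q - 3) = (q - 3)*(q - 2)^2*(q + 1)*(q - 3)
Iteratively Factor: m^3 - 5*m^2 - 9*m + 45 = (m - 3)*(m^2 - 2*m - 15) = (m - 3)*(m + 3)*(m - 5)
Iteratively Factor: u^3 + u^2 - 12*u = (u - 3)*(u^2 + 4*u) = (u - 3)*(u + 4)*(u)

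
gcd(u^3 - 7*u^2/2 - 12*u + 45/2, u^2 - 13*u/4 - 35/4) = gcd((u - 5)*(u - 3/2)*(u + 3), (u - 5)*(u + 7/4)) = u - 5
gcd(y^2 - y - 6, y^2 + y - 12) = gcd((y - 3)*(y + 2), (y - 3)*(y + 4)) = y - 3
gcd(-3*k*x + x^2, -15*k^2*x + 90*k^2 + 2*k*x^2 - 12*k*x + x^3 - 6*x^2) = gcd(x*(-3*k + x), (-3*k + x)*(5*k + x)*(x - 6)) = -3*k + x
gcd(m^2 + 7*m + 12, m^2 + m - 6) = m + 3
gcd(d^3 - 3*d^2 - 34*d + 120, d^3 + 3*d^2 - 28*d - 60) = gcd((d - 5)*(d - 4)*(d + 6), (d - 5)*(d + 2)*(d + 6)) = d^2 + d - 30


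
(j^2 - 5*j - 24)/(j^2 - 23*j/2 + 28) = 2*(j + 3)/(2*j - 7)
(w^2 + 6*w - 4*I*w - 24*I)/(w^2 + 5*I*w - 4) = (w^2 + w*(6 - 4*I) - 24*I)/(w^2 + 5*I*w - 4)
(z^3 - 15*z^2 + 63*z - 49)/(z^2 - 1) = (z^2 - 14*z + 49)/(z + 1)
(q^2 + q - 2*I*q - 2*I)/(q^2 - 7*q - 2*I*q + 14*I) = (q + 1)/(q - 7)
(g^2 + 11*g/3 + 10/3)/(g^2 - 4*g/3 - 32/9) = 3*(3*g^2 + 11*g + 10)/(9*g^2 - 12*g - 32)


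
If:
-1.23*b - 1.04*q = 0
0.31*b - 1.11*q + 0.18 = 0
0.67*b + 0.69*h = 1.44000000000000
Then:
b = -0.11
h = 2.19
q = 0.13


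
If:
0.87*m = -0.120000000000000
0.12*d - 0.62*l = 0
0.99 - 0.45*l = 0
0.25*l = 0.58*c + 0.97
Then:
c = -0.72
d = 11.37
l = 2.20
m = -0.14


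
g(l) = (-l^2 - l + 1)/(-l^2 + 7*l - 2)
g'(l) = (-2*l - 1)/(-l^2 + 7*l - 2) + (2*l - 7)*(-l^2 - l + 1)/(-l^2 + 7*l - 2)^2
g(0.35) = 1.61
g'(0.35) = -36.18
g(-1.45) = -0.02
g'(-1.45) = -0.15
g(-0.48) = -0.22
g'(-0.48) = -0.31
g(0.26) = -2.72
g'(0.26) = -64.93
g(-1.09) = -0.08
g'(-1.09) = -0.18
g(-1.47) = -0.02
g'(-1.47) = -0.15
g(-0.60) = -0.19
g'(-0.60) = -0.27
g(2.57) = -0.87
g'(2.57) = -0.48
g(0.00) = -0.50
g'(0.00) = -1.25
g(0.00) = -0.50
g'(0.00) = -1.25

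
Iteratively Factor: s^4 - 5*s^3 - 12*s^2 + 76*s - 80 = (s - 5)*(s^3 - 12*s + 16) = (s - 5)*(s + 4)*(s^2 - 4*s + 4) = (s - 5)*(s - 2)*(s + 4)*(s - 2)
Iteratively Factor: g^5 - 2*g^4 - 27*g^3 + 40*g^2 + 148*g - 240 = (g + 3)*(g^4 - 5*g^3 - 12*g^2 + 76*g - 80) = (g + 3)*(g + 4)*(g^3 - 9*g^2 + 24*g - 20) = (g - 2)*(g + 3)*(g + 4)*(g^2 - 7*g + 10) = (g - 5)*(g - 2)*(g + 3)*(g + 4)*(g - 2)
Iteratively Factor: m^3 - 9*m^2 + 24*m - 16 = (m - 4)*(m^2 - 5*m + 4) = (m - 4)^2*(m - 1)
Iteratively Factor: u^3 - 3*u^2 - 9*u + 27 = (u - 3)*(u^2 - 9) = (u - 3)*(u + 3)*(u - 3)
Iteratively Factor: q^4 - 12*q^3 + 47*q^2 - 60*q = (q - 3)*(q^3 - 9*q^2 + 20*q) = (q - 4)*(q - 3)*(q^2 - 5*q) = (q - 5)*(q - 4)*(q - 3)*(q)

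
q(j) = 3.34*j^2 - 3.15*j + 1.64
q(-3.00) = 41.15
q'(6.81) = 42.34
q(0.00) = 1.64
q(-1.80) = 18.13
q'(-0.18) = -4.35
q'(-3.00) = -23.19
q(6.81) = 135.08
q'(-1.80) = -15.17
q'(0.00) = -3.15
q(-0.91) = 7.27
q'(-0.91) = -9.23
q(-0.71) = 5.56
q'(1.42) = 6.34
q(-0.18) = 2.32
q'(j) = 6.68*j - 3.15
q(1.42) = 3.90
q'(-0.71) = -7.89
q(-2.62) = 32.82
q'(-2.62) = -20.65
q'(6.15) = 37.93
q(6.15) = 108.59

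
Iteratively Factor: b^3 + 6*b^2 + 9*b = (b + 3)*(b^2 + 3*b) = b*(b + 3)*(b + 3)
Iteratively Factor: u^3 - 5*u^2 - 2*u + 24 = (u + 2)*(u^2 - 7*u + 12) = (u - 3)*(u + 2)*(u - 4)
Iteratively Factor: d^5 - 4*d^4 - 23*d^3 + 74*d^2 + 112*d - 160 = (d - 5)*(d^4 + d^3 - 18*d^2 - 16*d + 32) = (d - 5)*(d - 4)*(d^3 + 5*d^2 + 2*d - 8) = (d - 5)*(d - 4)*(d + 4)*(d^2 + d - 2) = (d - 5)*(d - 4)*(d - 1)*(d + 4)*(d + 2)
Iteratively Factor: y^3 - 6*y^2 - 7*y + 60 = (y + 3)*(y^2 - 9*y + 20) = (y - 4)*(y + 3)*(y - 5)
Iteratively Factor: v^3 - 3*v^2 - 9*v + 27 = (v + 3)*(v^2 - 6*v + 9) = (v - 3)*(v + 3)*(v - 3)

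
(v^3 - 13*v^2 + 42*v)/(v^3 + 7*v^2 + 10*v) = (v^2 - 13*v + 42)/(v^2 + 7*v + 10)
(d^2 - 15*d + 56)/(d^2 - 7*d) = (d - 8)/d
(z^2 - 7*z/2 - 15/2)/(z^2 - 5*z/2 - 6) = (z - 5)/(z - 4)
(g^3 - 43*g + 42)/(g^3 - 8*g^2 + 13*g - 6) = (g + 7)/(g - 1)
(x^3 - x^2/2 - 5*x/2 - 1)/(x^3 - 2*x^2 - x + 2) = (x + 1/2)/(x - 1)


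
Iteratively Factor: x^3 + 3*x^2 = (x)*(x^2 + 3*x) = x^2*(x + 3)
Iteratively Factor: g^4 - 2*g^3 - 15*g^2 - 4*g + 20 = (g - 5)*(g^3 + 3*g^2 - 4) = (g - 5)*(g + 2)*(g^2 + g - 2) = (g - 5)*(g - 1)*(g + 2)*(g + 2)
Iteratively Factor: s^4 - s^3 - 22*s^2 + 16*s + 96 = (s - 3)*(s^3 + 2*s^2 - 16*s - 32) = (s - 3)*(s + 4)*(s^2 - 2*s - 8) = (s - 4)*(s - 3)*(s + 4)*(s + 2)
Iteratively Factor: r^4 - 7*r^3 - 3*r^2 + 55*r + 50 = (r + 2)*(r^3 - 9*r^2 + 15*r + 25) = (r + 1)*(r + 2)*(r^2 - 10*r + 25) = (r - 5)*(r + 1)*(r + 2)*(r - 5)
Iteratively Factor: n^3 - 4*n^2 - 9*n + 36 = (n + 3)*(n^2 - 7*n + 12) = (n - 3)*(n + 3)*(n - 4)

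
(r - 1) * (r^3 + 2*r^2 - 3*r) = r^4 + r^3 - 5*r^2 + 3*r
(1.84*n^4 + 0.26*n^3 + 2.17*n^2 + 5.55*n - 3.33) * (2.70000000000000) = 4.968*n^4 + 0.702*n^3 + 5.859*n^2 + 14.985*n - 8.991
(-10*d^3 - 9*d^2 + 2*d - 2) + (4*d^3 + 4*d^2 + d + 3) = -6*d^3 - 5*d^2 + 3*d + 1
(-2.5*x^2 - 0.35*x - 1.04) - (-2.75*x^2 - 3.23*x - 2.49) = 0.25*x^2 + 2.88*x + 1.45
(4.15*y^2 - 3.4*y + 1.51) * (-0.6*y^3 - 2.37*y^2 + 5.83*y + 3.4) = -2.49*y^5 - 7.7955*y^4 + 31.3465*y^3 - 9.2907*y^2 - 2.7567*y + 5.134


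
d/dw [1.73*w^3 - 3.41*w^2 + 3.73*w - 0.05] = 5.19*w^2 - 6.82*w + 3.73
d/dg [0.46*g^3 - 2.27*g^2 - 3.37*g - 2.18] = 1.38*g^2 - 4.54*g - 3.37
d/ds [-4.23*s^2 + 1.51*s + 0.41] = 1.51 - 8.46*s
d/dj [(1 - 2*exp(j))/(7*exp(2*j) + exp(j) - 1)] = ((2*exp(j) - 1)*(14*exp(j) + 1) - 14*exp(2*j) - 2*exp(j) + 2)*exp(j)/(7*exp(2*j) + exp(j) - 1)^2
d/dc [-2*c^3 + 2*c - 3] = 2 - 6*c^2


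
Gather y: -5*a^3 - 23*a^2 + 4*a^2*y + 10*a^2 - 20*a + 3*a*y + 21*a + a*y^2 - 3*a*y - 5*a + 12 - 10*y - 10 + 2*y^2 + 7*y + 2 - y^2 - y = -5*a^3 - 13*a^2 - 4*a + y^2*(a + 1) + y*(4*a^2 - 4) + 4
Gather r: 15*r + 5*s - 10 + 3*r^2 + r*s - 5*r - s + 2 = 3*r^2 + r*(s + 10) + 4*s - 8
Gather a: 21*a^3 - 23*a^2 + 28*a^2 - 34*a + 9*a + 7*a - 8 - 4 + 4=21*a^3 + 5*a^2 - 18*a - 8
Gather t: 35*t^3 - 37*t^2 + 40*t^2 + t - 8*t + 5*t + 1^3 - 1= 35*t^3 + 3*t^2 - 2*t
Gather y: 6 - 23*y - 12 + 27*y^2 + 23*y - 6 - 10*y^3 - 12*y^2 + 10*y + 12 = -10*y^3 + 15*y^2 + 10*y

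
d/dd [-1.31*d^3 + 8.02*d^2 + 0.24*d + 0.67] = -3.93*d^2 + 16.04*d + 0.24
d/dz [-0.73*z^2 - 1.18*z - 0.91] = -1.46*z - 1.18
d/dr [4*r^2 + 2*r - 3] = 8*r + 2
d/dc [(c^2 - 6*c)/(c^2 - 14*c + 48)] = -8/(c^2 - 16*c + 64)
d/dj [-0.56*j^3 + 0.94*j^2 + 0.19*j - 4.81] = -1.68*j^2 + 1.88*j + 0.19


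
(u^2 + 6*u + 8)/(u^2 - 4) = (u + 4)/(u - 2)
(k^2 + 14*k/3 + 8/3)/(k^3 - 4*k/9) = 3*(k + 4)/(k*(3*k - 2))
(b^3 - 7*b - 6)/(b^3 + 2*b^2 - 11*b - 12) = (b + 2)/(b + 4)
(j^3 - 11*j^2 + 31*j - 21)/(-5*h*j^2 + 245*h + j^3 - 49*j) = (-j^2 + 4*j - 3)/(5*h*j + 35*h - j^2 - 7*j)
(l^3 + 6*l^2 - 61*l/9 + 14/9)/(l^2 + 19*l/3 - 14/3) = l - 1/3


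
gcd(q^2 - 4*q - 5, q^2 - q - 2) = q + 1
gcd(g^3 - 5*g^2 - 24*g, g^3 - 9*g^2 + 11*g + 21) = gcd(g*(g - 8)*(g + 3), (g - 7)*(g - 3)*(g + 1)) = 1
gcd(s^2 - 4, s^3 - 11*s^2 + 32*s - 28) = s - 2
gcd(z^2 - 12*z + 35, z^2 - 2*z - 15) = z - 5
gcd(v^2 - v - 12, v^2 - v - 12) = v^2 - v - 12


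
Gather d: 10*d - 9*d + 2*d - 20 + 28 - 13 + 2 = 3*d - 3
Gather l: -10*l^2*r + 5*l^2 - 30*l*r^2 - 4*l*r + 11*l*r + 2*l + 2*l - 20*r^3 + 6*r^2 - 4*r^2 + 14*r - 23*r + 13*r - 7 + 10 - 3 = l^2*(5 - 10*r) + l*(-30*r^2 + 7*r + 4) - 20*r^3 + 2*r^2 + 4*r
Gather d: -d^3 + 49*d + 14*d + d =-d^3 + 64*d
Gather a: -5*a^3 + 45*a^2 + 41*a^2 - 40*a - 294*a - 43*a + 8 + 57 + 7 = -5*a^3 + 86*a^2 - 377*a + 72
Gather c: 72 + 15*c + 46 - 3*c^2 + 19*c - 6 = -3*c^2 + 34*c + 112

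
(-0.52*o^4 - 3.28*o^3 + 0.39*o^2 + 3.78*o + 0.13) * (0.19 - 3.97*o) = 2.0644*o^5 + 12.9228*o^4 - 2.1715*o^3 - 14.9325*o^2 + 0.2021*o + 0.0247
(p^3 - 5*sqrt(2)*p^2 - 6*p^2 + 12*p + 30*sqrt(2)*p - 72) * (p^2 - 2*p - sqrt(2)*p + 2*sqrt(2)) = p^5 - 6*sqrt(2)*p^4 - 8*p^4 + 34*p^3 + 48*sqrt(2)*p^3 - 176*p^2 - 84*sqrt(2)*p^2 + 96*sqrt(2)*p + 264*p - 144*sqrt(2)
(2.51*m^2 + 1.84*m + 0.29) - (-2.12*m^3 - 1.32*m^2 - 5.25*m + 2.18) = 2.12*m^3 + 3.83*m^2 + 7.09*m - 1.89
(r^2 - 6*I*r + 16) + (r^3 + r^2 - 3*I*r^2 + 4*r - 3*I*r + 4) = r^3 + 2*r^2 - 3*I*r^2 + 4*r - 9*I*r + 20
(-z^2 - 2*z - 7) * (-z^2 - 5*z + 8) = z^4 + 7*z^3 + 9*z^2 + 19*z - 56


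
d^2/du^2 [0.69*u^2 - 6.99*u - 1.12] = 1.38000000000000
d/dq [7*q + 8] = 7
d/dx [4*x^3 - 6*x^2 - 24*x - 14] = 12*x^2 - 12*x - 24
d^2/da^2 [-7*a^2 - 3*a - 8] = -14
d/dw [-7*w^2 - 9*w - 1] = -14*w - 9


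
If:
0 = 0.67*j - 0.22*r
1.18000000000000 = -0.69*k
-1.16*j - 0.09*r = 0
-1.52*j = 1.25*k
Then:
No Solution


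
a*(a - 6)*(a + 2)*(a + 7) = a^4 + 3*a^3 - 40*a^2 - 84*a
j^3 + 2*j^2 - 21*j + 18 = (j - 3)*(j - 1)*(j + 6)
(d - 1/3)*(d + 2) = d^2 + 5*d/3 - 2/3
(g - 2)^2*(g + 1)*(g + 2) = g^4 - g^3 - 6*g^2 + 4*g + 8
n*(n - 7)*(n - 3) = n^3 - 10*n^2 + 21*n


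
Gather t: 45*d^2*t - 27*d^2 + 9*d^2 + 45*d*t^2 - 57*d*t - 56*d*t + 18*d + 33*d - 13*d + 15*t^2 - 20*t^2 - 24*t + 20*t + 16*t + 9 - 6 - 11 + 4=-18*d^2 + 38*d + t^2*(45*d - 5) + t*(45*d^2 - 113*d + 12) - 4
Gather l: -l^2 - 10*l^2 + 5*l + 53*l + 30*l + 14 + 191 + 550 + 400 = -11*l^2 + 88*l + 1155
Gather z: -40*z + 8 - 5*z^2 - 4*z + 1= -5*z^2 - 44*z + 9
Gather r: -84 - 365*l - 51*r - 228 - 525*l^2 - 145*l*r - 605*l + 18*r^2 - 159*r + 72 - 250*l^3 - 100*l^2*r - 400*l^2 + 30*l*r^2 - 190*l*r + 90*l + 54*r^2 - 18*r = -250*l^3 - 925*l^2 - 880*l + r^2*(30*l + 72) + r*(-100*l^2 - 335*l - 228) - 240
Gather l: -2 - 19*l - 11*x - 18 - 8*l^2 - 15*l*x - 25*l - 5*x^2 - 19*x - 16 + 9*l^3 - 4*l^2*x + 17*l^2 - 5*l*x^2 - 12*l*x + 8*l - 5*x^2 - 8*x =9*l^3 + l^2*(9 - 4*x) + l*(-5*x^2 - 27*x - 36) - 10*x^2 - 38*x - 36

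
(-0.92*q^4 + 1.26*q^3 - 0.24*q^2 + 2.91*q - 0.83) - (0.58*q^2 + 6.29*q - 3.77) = -0.92*q^4 + 1.26*q^3 - 0.82*q^2 - 3.38*q + 2.94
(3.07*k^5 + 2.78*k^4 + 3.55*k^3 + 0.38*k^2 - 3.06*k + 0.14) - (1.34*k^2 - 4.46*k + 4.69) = 3.07*k^5 + 2.78*k^4 + 3.55*k^3 - 0.96*k^2 + 1.4*k - 4.55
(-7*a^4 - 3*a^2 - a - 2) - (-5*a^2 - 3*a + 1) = -7*a^4 + 2*a^2 + 2*a - 3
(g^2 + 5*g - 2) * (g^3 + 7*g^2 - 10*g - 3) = g^5 + 12*g^4 + 23*g^3 - 67*g^2 + 5*g + 6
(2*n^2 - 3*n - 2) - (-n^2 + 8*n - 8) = 3*n^2 - 11*n + 6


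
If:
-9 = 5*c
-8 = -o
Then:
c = -9/5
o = 8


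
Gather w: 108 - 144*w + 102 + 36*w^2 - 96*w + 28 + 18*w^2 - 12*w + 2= 54*w^2 - 252*w + 240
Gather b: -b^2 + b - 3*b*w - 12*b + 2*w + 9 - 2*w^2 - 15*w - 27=-b^2 + b*(-3*w - 11) - 2*w^2 - 13*w - 18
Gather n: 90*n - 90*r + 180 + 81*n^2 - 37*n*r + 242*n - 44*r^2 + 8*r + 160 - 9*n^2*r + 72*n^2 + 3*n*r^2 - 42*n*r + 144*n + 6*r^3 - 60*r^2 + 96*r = n^2*(153 - 9*r) + n*(3*r^2 - 79*r + 476) + 6*r^3 - 104*r^2 + 14*r + 340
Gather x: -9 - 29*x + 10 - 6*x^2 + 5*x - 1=-6*x^2 - 24*x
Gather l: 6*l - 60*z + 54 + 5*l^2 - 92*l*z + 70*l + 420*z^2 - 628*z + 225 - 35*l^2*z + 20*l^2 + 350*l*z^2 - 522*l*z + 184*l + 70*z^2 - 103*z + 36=l^2*(25 - 35*z) + l*(350*z^2 - 614*z + 260) + 490*z^2 - 791*z + 315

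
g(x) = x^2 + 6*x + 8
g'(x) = 2*x + 6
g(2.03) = 24.30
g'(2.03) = 10.06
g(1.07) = 15.56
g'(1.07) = 8.14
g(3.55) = 41.90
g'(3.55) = 13.10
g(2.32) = 27.30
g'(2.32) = 10.64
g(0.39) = 10.49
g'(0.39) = 6.78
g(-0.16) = 7.07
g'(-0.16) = 5.68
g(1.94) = 23.40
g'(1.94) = 9.88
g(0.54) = 11.53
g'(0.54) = 7.08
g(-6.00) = 8.00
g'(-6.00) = -6.00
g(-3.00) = -1.00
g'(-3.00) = 0.00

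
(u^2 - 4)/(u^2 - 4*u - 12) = (u - 2)/(u - 6)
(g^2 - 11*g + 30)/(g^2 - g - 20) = (g - 6)/(g + 4)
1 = 1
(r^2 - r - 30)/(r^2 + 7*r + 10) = (r - 6)/(r + 2)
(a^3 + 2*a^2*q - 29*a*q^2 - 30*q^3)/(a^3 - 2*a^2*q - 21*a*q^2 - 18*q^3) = (-a^2 - a*q + 30*q^2)/(-a^2 + 3*a*q + 18*q^2)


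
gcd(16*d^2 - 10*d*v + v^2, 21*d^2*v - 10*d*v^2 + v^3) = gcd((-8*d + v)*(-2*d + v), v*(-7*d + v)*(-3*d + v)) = 1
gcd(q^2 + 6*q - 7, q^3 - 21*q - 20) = 1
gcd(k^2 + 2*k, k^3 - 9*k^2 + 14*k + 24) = 1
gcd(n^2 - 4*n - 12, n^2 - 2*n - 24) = n - 6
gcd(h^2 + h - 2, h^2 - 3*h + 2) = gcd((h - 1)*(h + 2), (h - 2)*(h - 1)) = h - 1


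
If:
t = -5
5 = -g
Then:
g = -5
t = -5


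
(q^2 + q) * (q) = q^3 + q^2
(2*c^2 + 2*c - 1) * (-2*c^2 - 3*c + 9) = -4*c^4 - 10*c^3 + 14*c^2 + 21*c - 9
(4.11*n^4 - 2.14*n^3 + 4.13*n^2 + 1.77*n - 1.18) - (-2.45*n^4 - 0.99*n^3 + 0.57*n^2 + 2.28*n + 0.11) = 6.56*n^4 - 1.15*n^3 + 3.56*n^2 - 0.51*n - 1.29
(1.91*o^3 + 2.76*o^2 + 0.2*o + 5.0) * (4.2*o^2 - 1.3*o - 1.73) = 8.022*o^5 + 9.109*o^4 - 6.0523*o^3 + 15.9652*o^2 - 6.846*o - 8.65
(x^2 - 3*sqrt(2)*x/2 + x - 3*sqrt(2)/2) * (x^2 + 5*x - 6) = x^4 - 3*sqrt(2)*x^3/2 + 6*x^3 - 9*sqrt(2)*x^2 - x^2 - 6*x + 3*sqrt(2)*x/2 + 9*sqrt(2)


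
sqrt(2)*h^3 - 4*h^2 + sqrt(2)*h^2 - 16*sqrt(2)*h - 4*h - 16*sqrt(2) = (h - 4*sqrt(2))*(h + 2*sqrt(2))*(sqrt(2)*h + sqrt(2))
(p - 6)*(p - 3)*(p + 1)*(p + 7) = p^4 - p^3 - 47*p^2 + 81*p + 126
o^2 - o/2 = o*(o - 1/2)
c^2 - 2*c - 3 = (c - 3)*(c + 1)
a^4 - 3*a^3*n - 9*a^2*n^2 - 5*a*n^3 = a*(a - 5*n)*(a + n)^2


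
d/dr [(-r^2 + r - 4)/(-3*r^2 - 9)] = (r^2 - 2*r - 3)/(3*(r^4 + 6*r^2 + 9))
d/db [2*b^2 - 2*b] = 4*b - 2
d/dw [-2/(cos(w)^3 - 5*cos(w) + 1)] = 2*(5 - 3*cos(w)^2)*sin(w)/(cos(w)^3 - 5*cos(w) + 1)^2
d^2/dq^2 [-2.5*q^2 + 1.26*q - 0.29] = -5.00000000000000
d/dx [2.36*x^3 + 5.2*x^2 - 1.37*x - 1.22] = 7.08*x^2 + 10.4*x - 1.37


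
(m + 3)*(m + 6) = m^2 + 9*m + 18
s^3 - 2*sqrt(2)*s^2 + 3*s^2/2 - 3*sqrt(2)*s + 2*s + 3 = (s + 3/2)*(s - sqrt(2))^2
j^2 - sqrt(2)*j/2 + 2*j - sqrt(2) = (j + 2)*(j - sqrt(2)/2)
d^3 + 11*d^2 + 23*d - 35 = (d - 1)*(d + 5)*(d + 7)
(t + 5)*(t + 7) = t^2 + 12*t + 35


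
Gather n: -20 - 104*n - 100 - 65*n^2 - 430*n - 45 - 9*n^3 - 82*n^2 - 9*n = -9*n^3 - 147*n^2 - 543*n - 165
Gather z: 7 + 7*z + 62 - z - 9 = 6*z + 60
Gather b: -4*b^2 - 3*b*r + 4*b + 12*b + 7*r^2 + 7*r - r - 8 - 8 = -4*b^2 + b*(16 - 3*r) + 7*r^2 + 6*r - 16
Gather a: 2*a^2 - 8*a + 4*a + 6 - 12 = 2*a^2 - 4*a - 6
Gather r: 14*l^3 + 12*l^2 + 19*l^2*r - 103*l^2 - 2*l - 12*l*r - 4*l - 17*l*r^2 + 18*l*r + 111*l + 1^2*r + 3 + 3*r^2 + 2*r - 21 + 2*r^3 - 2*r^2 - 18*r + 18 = 14*l^3 - 91*l^2 + 105*l + 2*r^3 + r^2*(1 - 17*l) + r*(19*l^2 + 6*l - 15)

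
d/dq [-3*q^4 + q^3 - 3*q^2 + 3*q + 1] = -12*q^3 + 3*q^2 - 6*q + 3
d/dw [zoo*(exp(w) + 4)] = zoo*exp(w)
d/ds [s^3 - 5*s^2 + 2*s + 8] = 3*s^2 - 10*s + 2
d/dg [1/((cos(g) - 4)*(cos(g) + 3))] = (-sin(g) + sin(2*g))/((cos(g) - 4)^2*(cos(g) + 3)^2)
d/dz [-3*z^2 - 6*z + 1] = -6*z - 6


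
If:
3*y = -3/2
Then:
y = -1/2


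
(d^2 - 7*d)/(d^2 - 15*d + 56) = d/(d - 8)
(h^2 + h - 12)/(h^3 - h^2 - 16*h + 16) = (h - 3)/(h^2 - 5*h + 4)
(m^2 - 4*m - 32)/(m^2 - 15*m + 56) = (m + 4)/(m - 7)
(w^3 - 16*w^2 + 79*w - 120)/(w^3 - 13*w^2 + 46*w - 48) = (w - 5)/(w - 2)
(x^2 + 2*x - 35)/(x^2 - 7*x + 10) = (x + 7)/(x - 2)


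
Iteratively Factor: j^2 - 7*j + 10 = (j - 5)*(j - 2)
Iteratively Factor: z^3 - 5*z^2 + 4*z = (z - 1)*(z^2 - 4*z) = z*(z - 1)*(z - 4)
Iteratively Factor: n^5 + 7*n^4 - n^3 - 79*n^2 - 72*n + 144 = (n - 3)*(n^4 + 10*n^3 + 29*n^2 + 8*n - 48) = (n - 3)*(n + 4)*(n^3 + 6*n^2 + 5*n - 12) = (n - 3)*(n + 3)*(n + 4)*(n^2 + 3*n - 4) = (n - 3)*(n + 3)*(n + 4)^2*(n - 1)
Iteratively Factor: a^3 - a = (a - 1)*(a^2 + a) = (a - 1)*(a + 1)*(a)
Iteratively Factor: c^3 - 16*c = (c - 4)*(c^2 + 4*c) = (c - 4)*(c + 4)*(c)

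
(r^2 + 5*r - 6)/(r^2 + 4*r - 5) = (r + 6)/(r + 5)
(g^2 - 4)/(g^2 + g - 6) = (g + 2)/(g + 3)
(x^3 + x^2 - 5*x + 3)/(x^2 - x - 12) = (x^2 - 2*x + 1)/(x - 4)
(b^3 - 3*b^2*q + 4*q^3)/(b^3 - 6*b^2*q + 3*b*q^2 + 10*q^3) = (-b + 2*q)/(-b + 5*q)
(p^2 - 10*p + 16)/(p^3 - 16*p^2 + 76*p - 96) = 1/(p - 6)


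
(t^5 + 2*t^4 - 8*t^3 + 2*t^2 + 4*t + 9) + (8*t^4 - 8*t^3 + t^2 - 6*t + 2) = t^5 + 10*t^4 - 16*t^3 + 3*t^2 - 2*t + 11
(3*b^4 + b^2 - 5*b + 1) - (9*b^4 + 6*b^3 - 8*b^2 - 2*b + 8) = -6*b^4 - 6*b^3 + 9*b^2 - 3*b - 7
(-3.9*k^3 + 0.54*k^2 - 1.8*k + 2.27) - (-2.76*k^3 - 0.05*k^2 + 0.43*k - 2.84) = -1.14*k^3 + 0.59*k^2 - 2.23*k + 5.11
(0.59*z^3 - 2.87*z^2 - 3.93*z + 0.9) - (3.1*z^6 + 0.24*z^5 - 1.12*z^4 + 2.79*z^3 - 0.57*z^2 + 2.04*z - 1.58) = -3.1*z^6 - 0.24*z^5 + 1.12*z^4 - 2.2*z^3 - 2.3*z^2 - 5.97*z + 2.48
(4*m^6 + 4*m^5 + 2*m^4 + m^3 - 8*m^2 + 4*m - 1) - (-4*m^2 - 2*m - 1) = 4*m^6 + 4*m^5 + 2*m^4 + m^3 - 4*m^2 + 6*m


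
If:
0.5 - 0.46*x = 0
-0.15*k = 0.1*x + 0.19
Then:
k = -1.99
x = 1.09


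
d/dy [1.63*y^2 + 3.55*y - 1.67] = 3.26*y + 3.55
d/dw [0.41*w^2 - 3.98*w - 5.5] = 0.82*w - 3.98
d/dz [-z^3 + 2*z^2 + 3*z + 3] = -3*z^2 + 4*z + 3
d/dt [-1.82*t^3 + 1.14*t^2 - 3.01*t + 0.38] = -5.46*t^2 + 2.28*t - 3.01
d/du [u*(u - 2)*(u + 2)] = 3*u^2 - 4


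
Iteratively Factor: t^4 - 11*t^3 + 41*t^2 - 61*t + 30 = (t - 3)*(t^3 - 8*t^2 + 17*t - 10) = (t - 3)*(t - 2)*(t^2 - 6*t + 5) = (t - 3)*(t - 2)*(t - 1)*(t - 5)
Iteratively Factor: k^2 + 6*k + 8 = (k + 2)*(k + 4)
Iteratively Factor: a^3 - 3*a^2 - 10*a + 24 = (a + 3)*(a^2 - 6*a + 8) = (a - 4)*(a + 3)*(a - 2)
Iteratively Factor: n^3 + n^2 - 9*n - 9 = (n - 3)*(n^2 + 4*n + 3) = (n - 3)*(n + 1)*(n + 3)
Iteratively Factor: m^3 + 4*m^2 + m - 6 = (m - 1)*(m^2 + 5*m + 6) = (m - 1)*(m + 3)*(m + 2)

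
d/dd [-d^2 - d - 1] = -2*d - 1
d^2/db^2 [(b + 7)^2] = 2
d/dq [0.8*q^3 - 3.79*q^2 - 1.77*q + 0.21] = 2.4*q^2 - 7.58*q - 1.77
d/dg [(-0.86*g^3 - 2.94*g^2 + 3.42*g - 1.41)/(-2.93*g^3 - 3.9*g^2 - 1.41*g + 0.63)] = (-5.2602*g^4 + 22.4664*g^3 + 3.4641*g^2 - 14.7024*g + 0.1665)/(8.5849*g^6 + 22.854*g^5 + 23.4726*g^4 + 7.3062*g^3 - 2.9259*g^2 - 1.7766*g + 0.3969)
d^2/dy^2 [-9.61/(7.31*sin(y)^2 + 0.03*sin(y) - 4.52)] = (2054.083684*sin(y)^4 + 6.322419*sin(y)^3 - 1811.013149*sin(y)^2 - 11.341722*sin(y) - 635.069162)/(7.31*sin(y)^2 + 0.03*sin(y) - 4.52)^3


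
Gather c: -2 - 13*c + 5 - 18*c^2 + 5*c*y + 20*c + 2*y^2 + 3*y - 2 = -18*c^2 + c*(5*y + 7) + 2*y^2 + 3*y + 1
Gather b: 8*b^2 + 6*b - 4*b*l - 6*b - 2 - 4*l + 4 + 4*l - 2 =8*b^2 - 4*b*l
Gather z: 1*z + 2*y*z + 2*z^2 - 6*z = 2*z^2 + z*(2*y - 5)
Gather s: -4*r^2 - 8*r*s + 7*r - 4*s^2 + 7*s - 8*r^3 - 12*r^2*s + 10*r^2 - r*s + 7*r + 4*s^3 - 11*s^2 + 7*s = -8*r^3 + 6*r^2 + 14*r + 4*s^3 - 15*s^2 + s*(-12*r^2 - 9*r + 14)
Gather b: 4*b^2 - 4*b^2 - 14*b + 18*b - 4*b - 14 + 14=0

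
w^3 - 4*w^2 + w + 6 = (w - 3)*(w - 2)*(w + 1)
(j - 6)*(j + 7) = j^2 + j - 42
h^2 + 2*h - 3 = (h - 1)*(h + 3)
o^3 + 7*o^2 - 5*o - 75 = (o - 3)*(o + 5)^2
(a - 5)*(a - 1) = a^2 - 6*a + 5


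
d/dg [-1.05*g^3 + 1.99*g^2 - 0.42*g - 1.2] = -3.15*g^2 + 3.98*g - 0.42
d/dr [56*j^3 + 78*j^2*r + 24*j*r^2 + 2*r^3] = 78*j^2 + 48*j*r + 6*r^2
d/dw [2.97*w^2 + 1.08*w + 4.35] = 5.94*w + 1.08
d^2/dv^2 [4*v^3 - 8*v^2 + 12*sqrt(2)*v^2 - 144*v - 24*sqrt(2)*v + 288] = 24*v - 16 + 24*sqrt(2)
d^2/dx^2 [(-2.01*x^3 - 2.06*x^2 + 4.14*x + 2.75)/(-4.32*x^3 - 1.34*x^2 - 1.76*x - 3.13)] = (53.618112*x^6 - 555.268608*x^5 - 1179.769536*x^4 - 610.708156*x^3 + 531.268704*x^2 + 406.527342*x + 92.007392)/(80.621568*x^9 + 75.022848*x^8 + 121.808448*x^7 + 238.775768*x^6 + 158.339328*x^5 + 172.101132*x^4 + 176.710352*x^3 + 68.470002*x^2 + 51.727632*x + 30.664297)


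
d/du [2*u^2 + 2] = 4*u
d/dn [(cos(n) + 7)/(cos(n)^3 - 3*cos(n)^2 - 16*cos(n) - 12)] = (-81*cos(n)/2 + 9*cos(2*n) + cos(3*n)/2 - 91)*sin(n)/((cos(n) - 6)^2*(cos(n) + 1)^2*(cos(n) + 2)^2)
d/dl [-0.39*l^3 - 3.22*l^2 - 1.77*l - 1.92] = -1.17*l^2 - 6.44*l - 1.77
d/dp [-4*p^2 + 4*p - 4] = 4 - 8*p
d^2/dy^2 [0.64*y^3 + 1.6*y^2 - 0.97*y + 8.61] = 3.84*y + 3.2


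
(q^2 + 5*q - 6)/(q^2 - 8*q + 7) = (q + 6)/(q - 7)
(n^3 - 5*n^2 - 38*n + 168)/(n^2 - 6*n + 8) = (n^2 - n - 42)/(n - 2)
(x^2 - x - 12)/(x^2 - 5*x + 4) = (x + 3)/(x - 1)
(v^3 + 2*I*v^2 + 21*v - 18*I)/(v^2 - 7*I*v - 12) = (v^2 + 5*I*v + 6)/(v - 4*I)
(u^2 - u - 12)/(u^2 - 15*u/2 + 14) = 2*(u + 3)/(2*u - 7)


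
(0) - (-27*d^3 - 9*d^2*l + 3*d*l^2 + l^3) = 27*d^3 + 9*d^2*l - 3*d*l^2 - l^3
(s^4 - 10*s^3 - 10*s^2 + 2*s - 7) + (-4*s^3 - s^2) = s^4 - 14*s^3 - 11*s^2 + 2*s - 7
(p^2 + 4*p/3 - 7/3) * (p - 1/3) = p^3 + p^2 - 25*p/9 + 7/9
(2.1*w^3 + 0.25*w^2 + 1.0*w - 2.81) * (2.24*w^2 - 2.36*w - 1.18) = 4.704*w^5 - 4.396*w^4 - 0.828*w^3 - 8.9494*w^2 + 5.4516*w + 3.3158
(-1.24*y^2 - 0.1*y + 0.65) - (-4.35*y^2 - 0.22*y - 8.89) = 3.11*y^2 + 0.12*y + 9.54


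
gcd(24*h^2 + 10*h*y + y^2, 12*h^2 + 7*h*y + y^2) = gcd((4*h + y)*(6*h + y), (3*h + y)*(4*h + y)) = 4*h + y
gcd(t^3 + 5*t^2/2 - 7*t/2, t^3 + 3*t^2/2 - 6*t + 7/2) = t^2 + 5*t/2 - 7/2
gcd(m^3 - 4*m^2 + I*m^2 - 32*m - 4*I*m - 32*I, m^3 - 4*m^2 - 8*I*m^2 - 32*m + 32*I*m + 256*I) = m^2 - 4*m - 32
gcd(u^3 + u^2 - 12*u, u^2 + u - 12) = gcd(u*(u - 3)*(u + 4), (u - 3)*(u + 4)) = u^2 + u - 12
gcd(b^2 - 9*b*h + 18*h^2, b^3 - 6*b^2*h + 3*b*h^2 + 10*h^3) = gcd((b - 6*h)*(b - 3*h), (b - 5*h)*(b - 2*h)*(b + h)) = 1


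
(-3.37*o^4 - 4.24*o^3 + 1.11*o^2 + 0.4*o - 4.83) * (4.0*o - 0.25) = -13.48*o^5 - 16.1175*o^4 + 5.5*o^3 + 1.3225*o^2 - 19.42*o + 1.2075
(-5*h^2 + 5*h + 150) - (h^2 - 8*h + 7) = -6*h^2 + 13*h + 143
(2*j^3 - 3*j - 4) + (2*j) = 2*j^3 - j - 4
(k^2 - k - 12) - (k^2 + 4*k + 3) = -5*k - 15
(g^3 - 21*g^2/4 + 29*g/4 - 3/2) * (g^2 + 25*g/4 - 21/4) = g^5 + g^4 - 493*g^3/16 + 571*g^2/8 - 759*g/16 + 63/8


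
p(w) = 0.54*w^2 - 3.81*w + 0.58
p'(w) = 1.08*w - 3.81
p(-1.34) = 6.66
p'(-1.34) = -5.26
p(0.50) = -1.19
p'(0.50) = -3.27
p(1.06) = -2.85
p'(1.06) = -2.67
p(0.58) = -1.45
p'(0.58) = -3.18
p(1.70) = -4.34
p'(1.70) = -1.97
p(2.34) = -5.38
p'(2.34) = -1.28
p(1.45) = -3.81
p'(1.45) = -2.24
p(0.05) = 0.39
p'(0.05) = -3.76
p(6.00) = -2.84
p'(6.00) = 2.67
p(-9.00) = 78.61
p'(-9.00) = -13.53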